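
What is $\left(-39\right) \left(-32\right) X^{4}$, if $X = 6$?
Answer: $1617408$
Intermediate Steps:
$\left(-39\right) \left(-32\right) X^{4} = \left(-39\right) \left(-32\right) 6^{4} = 1248 \cdot 1296 = 1617408$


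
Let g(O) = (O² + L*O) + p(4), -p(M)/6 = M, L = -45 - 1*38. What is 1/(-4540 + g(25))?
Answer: -1/6014 ≈ -0.00016628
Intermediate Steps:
L = -83 (L = -45 - 38 = -83)
p(M) = -6*M
g(O) = -24 + O² - 83*O (g(O) = (O² - 83*O) - 6*4 = (O² - 83*O) - 24 = -24 + O² - 83*O)
1/(-4540 + g(25)) = 1/(-4540 + (-24 + 25² - 83*25)) = 1/(-4540 + (-24 + 625 - 2075)) = 1/(-4540 - 1474) = 1/(-6014) = -1/6014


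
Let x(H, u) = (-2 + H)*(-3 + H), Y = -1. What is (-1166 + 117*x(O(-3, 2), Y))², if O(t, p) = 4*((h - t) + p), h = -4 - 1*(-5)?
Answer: 2797140544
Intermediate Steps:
h = 1 (h = -4 + 5 = 1)
O(t, p) = 4 - 4*t + 4*p (O(t, p) = 4*((1 - t) + p) = 4*(1 + p - t) = 4 - 4*t + 4*p)
x(H, u) = (-3 + H)*(-2 + H)
(-1166 + 117*x(O(-3, 2), Y))² = (-1166 + 117*(6 + (4 - 4*(-3) + 4*2)² - 5*(4 - 4*(-3) + 4*2)))² = (-1166 + 117*(6 + (4 + 12 + 8)² - 5*(4 + 12 + 8)))² = (-1166 + 117*(6 + 24² - 5*24))² = (-1166 + 117*(6 + 576 - 120))² = (-1166 + 117*462)² = (-1166 + 54054)² = 52888² = 2797140544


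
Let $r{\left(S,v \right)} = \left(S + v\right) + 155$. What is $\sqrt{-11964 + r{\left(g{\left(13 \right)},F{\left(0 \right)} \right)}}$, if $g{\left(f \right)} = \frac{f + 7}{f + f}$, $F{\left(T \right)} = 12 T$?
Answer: $\frac{i \sqrt{1995591}}{13} \approx 108.67 i$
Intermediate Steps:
$g{\left(f \right)} = \frac{7 + f}{2 f}$
$r{\left(S,v \right)} = 155 + S + v$
$\sqrt{-11964 + r{\left(g{\left(13 \right)},F{\left(0 \right)} \right)}} = \sqrt{-11964 + \left(155 + \frac{7 + 13}{2 \cdot 13} + 12 \cdot 0\right)} = \sqrt{-11964 + \left(155 + \frac{1}{2} \cdot \frac{1}{13} \cdot 20 + 0\right)} = \sqrt{-11964 + \left(155 + \frac{10}{13} + 0\right)} = \sqrt{-11964 + \frac{2025}{13}} = \sqrt{- \frac{153507}{13}} = \frac{i \sqrt{1995591}}{13}$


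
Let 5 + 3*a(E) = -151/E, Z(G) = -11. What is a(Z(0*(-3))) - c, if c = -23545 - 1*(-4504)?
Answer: 209483/11 ≈ 19044.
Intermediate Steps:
a(E) = -5/3 - 151/(3*E) (a(E) = -5/3 + (-151/E)/3 = -5/3 - 151/(3*E))
c = -19041 (c = -23545 + 4504 = -19041)
a(Z(0*(-3))) - c = (⅓)*(-151 - 5*(-11))/(-11) - 1*(-19041) = (⅓)*(-1/11)*(-151 + 55) + 19041 = (⅓)*(-1/11)*(-96) + 19041 = 32/11 + 19041 = 209483/11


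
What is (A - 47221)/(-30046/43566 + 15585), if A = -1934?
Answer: -1070743365/339473032 ≈ -3.1541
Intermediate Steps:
(A - 47221)/(-30046/43566 + 15585) = (-1934 - 47221)/(-30046/43566 + 15585) = -49155/(-30046*1/43566 + 15585) = -49155/(-15023/21783 + 15585) = -49155/339473032/21783 = -49155*21783/339473032 = -1070743365/339473032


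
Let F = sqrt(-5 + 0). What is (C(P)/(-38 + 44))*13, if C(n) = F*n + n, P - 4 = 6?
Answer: 65/3 + 65*I*sqrt(5)/3 ≈ 21.667 + 48.448*I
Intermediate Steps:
F = I*sqrt(5) (F = sqrt(-5) = I*sqrt(5) ≈ 2.2361*I)
P = 10 (P = 4 + 6 = 10)
C(n) = n + I*n*sqrt(5) (C(n) = (I*sqrt(5))*n + n = I*n*sqrt(5) + n = n + I*n*sqrt(5))
(C(P)/(-38 + 44))*13 = ((10*(1 + I*sqrt(5)))/(-38 + 44))*13 = ((10 + 10*I*sqrt(5))/6)*13 = (5/3 + 5*I*sqrt(5)/3)*13 = 65/3 + 65*I*sqrt(5)/3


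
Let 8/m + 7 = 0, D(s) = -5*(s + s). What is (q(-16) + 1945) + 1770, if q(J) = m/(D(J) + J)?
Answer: 468089/126 ≈ 3715.0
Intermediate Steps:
D(s) = -10*s
m = -8/7 (m = 8/(-7 + 0) = 8/(-7) = 8*(-⅐) = -8/7 ≈ -1.1429)
q(J) = 8/(63*J) (q(J) = -8/7/(-10*J + J) = -8/7/(-9*J) = -1/(9*J)*(-8/7) = 8/(63*J))
(q(-16) + 1945) + 1770 = ((8/63)/(-16) + 1945) + 1770 = ((8/63)*(-1/16) + 1945) + 1770 = (-1/126 + 1945) + 1770 = 245069/126 + 1770 = 468089/126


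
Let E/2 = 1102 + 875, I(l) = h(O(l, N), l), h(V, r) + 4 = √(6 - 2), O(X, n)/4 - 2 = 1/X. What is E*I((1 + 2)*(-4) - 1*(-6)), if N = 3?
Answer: -7908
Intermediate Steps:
O(X, n) = 8 + 4/X
h(V, r) = -2 (h(V, r) = -4 + √(6 - 2) = -4 + √4 = -4 + 2 = -2)
I(l) = -2
E = 3954 (E = 2*(1102 + 875) = 2*1977 = 3954)
E*I((1 + 2)*(-4) - 1*(-6)) = 3954*(-2) = -7908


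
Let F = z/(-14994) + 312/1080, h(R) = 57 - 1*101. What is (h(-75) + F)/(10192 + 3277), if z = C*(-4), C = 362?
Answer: -1634891/504885465 ≈ -0.0032381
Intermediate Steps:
z = -1448 (z = 362*(-4) = -1448)
h(R) = -44 (h(R) = 57 - 101 = -44)
F = 14449/37485 (F = -1448/(-14994) + 312/1080 = -1448*(-1/14994) + 312*(1/1080) = 724/7497 + 13/45 = 14449/37485 ≈ 0.38546)
(h(-75) + F)/(10192 + 3277) = (-44 + 14449/37485)/(10192 + 3277) = -1634891/37485/13469 = -1634891/37485*1/13469 = -1634891/504885465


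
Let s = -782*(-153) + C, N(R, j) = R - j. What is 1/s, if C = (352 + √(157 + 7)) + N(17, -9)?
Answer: 30006/3601440103 - √41/7202880206 ≈ 8.3308e-6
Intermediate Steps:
C = 378 + 2*√41 (C = (352 + √(157 + 7)) + (17 - 1*(-9)) = (352 + √164) + (17 + 9) = (352 + 2*√41) + 26 = 378 + 2*√41 ≈ 390.81)
s = 120024 + 2*√41 (s = -782*(-153) + (378 + 2*√41) = 119646 + (378 + 2*√41) = 120024 + 2*√41 ≈ 1.2004e+5)
1/s = 1/(120024 + 2*√41)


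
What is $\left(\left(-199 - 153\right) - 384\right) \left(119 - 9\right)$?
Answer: $-80960$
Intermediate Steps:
$\left(\left(-199 - 153\right) - 384\right) \left(119 - 9\right) = \left(-352 - 384\right) 110 = \left(-736\right) 110 = -80960$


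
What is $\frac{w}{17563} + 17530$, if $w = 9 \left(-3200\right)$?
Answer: $\frac{307850590}{17563} \approx 17528.0$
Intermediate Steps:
$w = -28800$
$\frac{w}{17563} + 17530 = - \frac{28800}{17563} + 17530 = \frac{307850590}{17563}$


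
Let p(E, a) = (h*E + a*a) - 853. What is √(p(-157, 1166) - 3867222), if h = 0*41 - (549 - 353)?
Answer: I*√2477747 ≈ 1574.1*I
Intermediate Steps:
h = -196 (h = 0 - 1*196 = 0 - 196 = -196)
p(E, a) = -853 + a² - 196*E (p(E, a) = (-196*E + a*a) - 853 = (-196*E + a²) - 853 = (a² - 196*E) - 853 = -853 + a² - 196*E)
√(p(-157, 1166) - 3867222) = √((-853 + 1166² - 196*(-157)) - 3867222) = √((-853 + 1359556 + 30772) - 3867222) = √(1389475 - 3867222) = √(-2477747) = I*√2477747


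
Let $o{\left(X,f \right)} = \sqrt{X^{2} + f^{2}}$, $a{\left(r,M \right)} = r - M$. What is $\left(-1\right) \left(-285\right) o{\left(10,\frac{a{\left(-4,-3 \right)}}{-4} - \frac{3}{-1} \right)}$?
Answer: $\frac{285 \sqrt{1769}}{4} \approx 2996.7$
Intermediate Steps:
$\left(-1\right) \left(-285\right) o{\left(10,\frac{a{\left(-4,-3 \right)}}{-4} - \frac{3}{-1} \right)} = \left(-1\right) \left(-285\right) \sqrt{10^{2} + \left(\frac{-4 - -3}{-4} - \frac{3}{-1}\right)^{2}} = 285 \sqrt{100 + \left(\left(-4 + 3\right) \left(- \frac{1}{4}\right) - -3\right)^{2}} = 285 \sqrt{100 + \left(\left(-1\right) \left(- \frac{1}{4}\right) + 3\right)^{2}} = 285 \sqrt{100 + \left(\frac{1}{4} + 3\right)^{2}} = 285 \sqrt{100 + \left(\frac{13}{4}\right)^{2}} = 285 \sqrt{100 + \frac{169}{16}} = 285 \sqrt{\frac{1769}{16}} = 285 \frac{\sqrt{1769}}{4} = \frac{285 \sqrt{1769}}{4}$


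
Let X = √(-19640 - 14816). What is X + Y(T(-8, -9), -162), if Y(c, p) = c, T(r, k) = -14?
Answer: -14 + 2*I*√8614 ≈ -14.0 + 185.62*I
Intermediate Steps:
X = 2*I*√8614 (X = √(-34456) = 2*I*√8614 ≈ 185.62*I)
X + Y(T(-8, -9), -162) = 2*I*√8614 - 14 = -14 + 2*I*√8614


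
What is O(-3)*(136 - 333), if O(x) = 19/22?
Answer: -3743/22 ≈ -170.14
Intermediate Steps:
O(x) = 19/22 (O(x) = 19*(1/22) = 19/22)
O(-3)*(136 - 333) = 19*(136 - 333)/22 = (19/22)*(-197) = -3743/22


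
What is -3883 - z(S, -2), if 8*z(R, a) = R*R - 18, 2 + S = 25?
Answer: -31575/8 ≈ -3946.9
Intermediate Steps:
S = 23 (S = -2 + 25 = 23)
z(R, a) = -9/4 + R²/8 (z(R, a) = (R*R - 18)/8 = (R² - 18)/8 = (-18 + R²)/8 = -9/4 + R²/8)
-3883 - z(S, -2) = -3883 - (-9/4 + (⅛)*23²) = -3883 - (-9/4 + (⅛)*529) = -3883 - (-9/4 + 529/8) = -3883 - 1*511/8 = -3883 - 511/8 = -31575/8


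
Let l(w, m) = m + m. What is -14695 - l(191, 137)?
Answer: -14969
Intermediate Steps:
l(w, m) = 2*m
-14695 - l(191, 137) = -14695 - 2*137 = -14695 - 1*274 = -14695 - 274 = -14969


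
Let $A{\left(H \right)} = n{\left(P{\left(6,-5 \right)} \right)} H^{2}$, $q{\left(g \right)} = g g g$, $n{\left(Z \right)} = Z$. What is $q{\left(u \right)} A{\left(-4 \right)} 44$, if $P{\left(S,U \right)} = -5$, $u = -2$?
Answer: $28160$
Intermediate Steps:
$q{\left(g \right)} = g^{3}$ ($q{\left(g \right)} = g^{2} g = g^{3}$)
$A{\left(H \right)} = - 5 H^{2}$
$q{\left(u \right)} A{\left(-4 \right)} 44 = \left(-2\right)^{3} \left(- 5 \left(-4\right)^{2}\right) 44 = - 8 \left(\left(-5\right) 16\right) 44 = \left(-8\right) \left(-80\right) 44 = 640 \cdot 44 = 28160$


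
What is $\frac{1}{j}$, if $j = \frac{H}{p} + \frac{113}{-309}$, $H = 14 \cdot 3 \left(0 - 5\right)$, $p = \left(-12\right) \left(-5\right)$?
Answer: $- \frac{618}{2389} \approx -0.25869$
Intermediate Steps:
$p = 60$
$H = -210$ ($H = 14 \cdot 3 \left(-5\right) = 14 \left(-15\right) = -210$)
$j = - \frac{2389}{618}$ ($j = - \frac{210}{60} + \frac{113}{-309} = \left(-210\right) \frac{1}{60} + 113 \left(- \frac{1}{309}\right) = - \frac{7}{2} - \frac{113}{309} = - \frac{2389}{618} \approx -3.8657$)
$\frac{1}{j} = \frac{1}{- \frac{2389}{618}} = - \frac{618}{2389}$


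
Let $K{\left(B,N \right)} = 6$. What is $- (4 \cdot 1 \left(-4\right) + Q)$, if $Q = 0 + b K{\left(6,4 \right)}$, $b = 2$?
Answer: $4$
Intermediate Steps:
$Q = 12$ ($Q = 0 + 2 \cdot 6 = 0 + 12 = 12$)
$- (4 \cdot 1 \left(-4\right) + Q) = - (4 \cdot 1 \left(-4\right) + 12) = - (4 \left(-4\right) + 12) = - (-16 + 12) = \left(-1\right) \left(-4\right) = 4$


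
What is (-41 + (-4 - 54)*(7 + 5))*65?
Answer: -47905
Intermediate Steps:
(-41 + (-4 - 54)*(7 + 5))*65 = (-41 - 58*12)*65 = (-41 - 696)*65 = -737*65 = -47905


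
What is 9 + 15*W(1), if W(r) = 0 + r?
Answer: 24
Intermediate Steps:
W(r) = r
9 + 15*W(1) = 9 + 15*1 = 9 + 15 = 24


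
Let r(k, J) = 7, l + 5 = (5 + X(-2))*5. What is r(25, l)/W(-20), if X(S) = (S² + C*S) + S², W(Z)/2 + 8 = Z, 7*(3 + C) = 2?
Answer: -⅛ ≈ -0.12500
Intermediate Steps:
C = -19/7 (C = -3 + (⅐)*2 = -3 + 2/7 = -19/7 ≈ -2.7143)
W(Z) = -16 + 2*Z
X(S) = 2*S² - 19*S/7 (X(S) = (S² - 19*S/7) + S² = 2*S² - 19*S/7)
l = 610/7 (l = -5 + (5 + (⅐)*(-2)*(-19 + 14*(-2)))*5 = -5 + (5 + (⅐)*(-2)*(-19 - 28))*5 = -5 + (5 + (⅐)*(-2)*(-47))*5 = -5 + (5 + 94/7)*5 = -5 + (129/7)*5 = -5 + 645/7 = 610/7 ≈ 87.143)
r(25, l)/W(-20) = 7/(-16 + 2*(-20)) = 7/(-16 - 40) = 7/(-56) = 7*(-1/56) = -⅛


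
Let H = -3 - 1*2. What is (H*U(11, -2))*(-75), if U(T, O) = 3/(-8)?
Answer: -1125/8 ≈ -140.63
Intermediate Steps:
U(T, O) = -3/8 (U(T, O) = 3*(-1/8) = -3/8)
H = -5 (H = -3 - 2 = -5)
(H*U(11, -2))*(-75) = -5*(-3/8)*(-75) = (15/8)*(-75) = -1125/8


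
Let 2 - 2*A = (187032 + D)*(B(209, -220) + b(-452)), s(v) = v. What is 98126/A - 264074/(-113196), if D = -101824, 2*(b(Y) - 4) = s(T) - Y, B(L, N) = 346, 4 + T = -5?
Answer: 3209307567497/1378058574630 ≈ 2.3289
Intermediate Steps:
T = -9 (T = -4 - 5 = -9)
b(Y) = -1/2 - Y/2 (b(Y) = 4 + (-9 - Y)/2 = 4 + (-9/2 - Y/2) = -1/2 - Y/2)
A = -24348185 (A = 1 - (187032 - 101824)*(346 + (-1/2 - 1/2*(-452)))/2 = 1 - 42604*(346 + (-1/2 + 226)) = 1 - 42604*(346 + 451/2) = 1 - 42604*1143/2 = 1 - 1/2*48696372 = 1 - 24348186 = -24348185)
98126/A - 264074/(-113196) = 98126/(-24348185) - 264074/(-113196) = 98126*(-1/24348185) - 264074*(-1/113196) = -98126/24348185 + 132037/56598 = 3209307567497/1378058574630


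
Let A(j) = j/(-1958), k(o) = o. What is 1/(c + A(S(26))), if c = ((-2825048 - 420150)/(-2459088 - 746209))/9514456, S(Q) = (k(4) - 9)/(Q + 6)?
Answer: 2683705840062016/214447496479 ≈ 12515.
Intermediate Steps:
S(Q) = -5/(6 + Q) (S(Q) = (4 - 9)/(Q + 6) = -5/(6 + Q))
A(j) = -j/1958 (A(j) = j*(-1/1958) = -j/1958)
c = 1622599/15248328636716 (c = -3245198/(-3205297)*(1/9514456) = -3245198*(-1/3205297)*(1/9514456) = (3245198/3205297)*(1/9514456) = 1622599/15248328636716 ≈ 1.0641e-7)
1/(c + A(S(26))) = 1/(1622599/15248328636716 - (-5)/(1958*(6 + 26))) = 1/(1622599/15248328636716 - (-5)/(1958*32)) = 1/(1622599/15248328636716 - 1/1958*(-5/32)) = 1/(1622599/15248328636716 + 5/62656) = 1/(214447496479/2683705840062016) = 2683705840062016/214447496479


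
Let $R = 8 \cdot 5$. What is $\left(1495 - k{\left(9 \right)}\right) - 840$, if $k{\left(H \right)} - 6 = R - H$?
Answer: $618$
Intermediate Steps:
$R = 40$
$k{\left(H \right)} = 46 - H$ ($k{\left(H \right)} = 6 - \left(-40 + H\right) = 46 - H$)
$\left(1495 - k{\left(9 \right)}\right) - 840 = \left(1495 - \left(46 - 9\right)\right) - 840 = \left(1495 - 37\right) - 840 = 1458 - 840 = 618$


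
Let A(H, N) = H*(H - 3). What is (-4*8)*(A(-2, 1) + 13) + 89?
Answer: -647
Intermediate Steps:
A(H, N) = H*(-3 + H)
(-4*8)*(A(-2, 1) + 13) + 89 = (-4*8)*(-2*(-3 - 2) + 13) + 89 = -32*(-2*(-5) + 13) + 89 = -32*(10 + 13) + 89 = -32*23 + 89 = -736 + 89 = -647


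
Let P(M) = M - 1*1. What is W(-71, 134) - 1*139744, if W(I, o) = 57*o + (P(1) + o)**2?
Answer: -114150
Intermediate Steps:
P(M) = -1 + M (P(M) = M - 1 = -1 + M)
W(I, o) = o**2 + 57*o (W(I, o) = 57*o + ((-1 + 1) + o)**2 = 57*o + (0 + o)**2 = 57*o + o**2 = o**2 + 57*o)
W(-71, 134) - 1*139744 = 134*(57 + 134) - 1*139744 = 134*191 - 139744 = 25594 - 139744 = -114150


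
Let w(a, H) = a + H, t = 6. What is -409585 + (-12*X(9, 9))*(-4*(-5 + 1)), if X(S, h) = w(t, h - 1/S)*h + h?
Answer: -437041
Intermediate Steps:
w(a, H) = H + a
X(S, h) = h + h*(6 + h - 1/S) (X(S, h) = ((h - 1/S) + 6)*h + h = (6 + h - 1/S)*h + h = h*(6 + h - 1/S) + h = h + h*(6 + h - 1/S))
-409585 + (-12*X(9, 9))*(-4*(-5 + 1)) = -409585 + (-12*(9**2 + 7*9 - 1*9/9))*(-4*(-5 + 1)) = -409585 + (-12*(81 + 63 - 1*9*1/9))*(-4*(-4)) = -409585 - 12*(81 + 63 - 1)*16 = -409585 - 12*143*16 = -409585 - 1716*16 = -409585 - 27456 = -437041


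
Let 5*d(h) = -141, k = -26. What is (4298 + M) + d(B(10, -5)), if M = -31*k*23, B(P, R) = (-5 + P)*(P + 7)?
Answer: 114039/5 ≈ 22808.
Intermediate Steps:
B(P, R) = (-5 + P)*(7 + P)
d(h) = -141/5 (d(h) = (⅕)*(-141) = -141/5)
M = 18538 (M = -31*(-26)*23 = 806*23 = 18538)
(4298 + M) + d(B(10, -5)) = (4298 + 18538) - 141/5 = 22836 - 141/5 = 114039/5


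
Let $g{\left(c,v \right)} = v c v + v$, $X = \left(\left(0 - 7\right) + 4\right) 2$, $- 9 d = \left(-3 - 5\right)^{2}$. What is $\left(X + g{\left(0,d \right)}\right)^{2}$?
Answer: $\frac{13924}{81} \approx 171.9$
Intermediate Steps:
$d = - \frac{64}{9}$ ($d = - \frac{\left(-3 - 5\right)^{2}}{9} = - \frac{\left(-8\right)^{2}}{9} = \left(- \frac{1}{9}\right) 64 = - \frac{64}{9} \approx -7.1111$)
$X = -6$ ($X = \left(-7 + 4\right) 2 = \left(-3\right) 2 = -6$)
$g{\left(c,v \right)} = v + c v^{2}$ ($g{\left(c,v \right)} = c v v + v = c v^{2} + v = v + c v^{2}$)
$\left(X + g{\left(0,d \right)}\right)^{2} = \left(-6 - \frac{64 \left(1 + 0 \left(- \frac{64}{9}\right)\right)}{9}\right)^{2} = \left(-6 - \frac{64 \left(1 + 0\right)}{9}\right)^{2} = \left(-6 - \frac{64}{9}\right)^{2} = \left(- \frac{118}{9}\right)^{2} = \frac{13924}{81}$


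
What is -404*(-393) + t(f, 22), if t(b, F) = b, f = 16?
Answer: 158788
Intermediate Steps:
-404*(-393) + t(f, 22) = -404*(-393) + 16 = 158772 + 16 = 158788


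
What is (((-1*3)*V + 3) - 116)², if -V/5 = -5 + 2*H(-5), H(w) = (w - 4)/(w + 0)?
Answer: 17956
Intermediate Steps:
H(w) = (-4 + w)/w
V = 7 (V = -5*(-5 + 2*((-4 - 5)/(-5))) = -5*(-5 + 2*(-⅕*(-9))) = -5*(-5 + 2*(9/5)) = -5*(-5 + 18/5) = -5*(-7/5) = 7)
(((-1*3)*V + 3) - 116)² = ((-1*3*7 + 3) - 116)² = ((-3*7 + 3) - 116)² = ((-21 + 3) - 116)² = (-18 - 116)² = (-134)² = 17956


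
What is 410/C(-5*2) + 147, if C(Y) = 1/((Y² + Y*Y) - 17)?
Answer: 75177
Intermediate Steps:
C(Y) = 1/(-17 + 2*Y²) (C(Y) = 1/((Y² + Y²) - 17) = 1/(2*Y² - 17) = 1/(-17 + 2*Y²))
410/C(-5*2) + 147 = 410/(1/(-17 + 2*(-5*2)²)) + 147 = 410/(1/(-17 + 2*(-10)²)) + 147 = 410/(1/(-17 + 2*100)) + 147 = 410/(1/(-17 + 200)) + 147 = 410/(1/183) + 147 = 410*183 + 147 = 75030 + 147 = 75177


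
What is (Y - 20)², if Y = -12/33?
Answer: 50176/121 ≈ 414.68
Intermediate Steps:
Y = -4/11 (Y = -12*1/33 = -4/11 ≈ -0.36364)
(Y - 20)² = (-4/11 - 20)² = (-224/11)² = 50176/121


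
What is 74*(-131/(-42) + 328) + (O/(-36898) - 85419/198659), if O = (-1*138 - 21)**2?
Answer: 3771607449048877/153932515422 ≈ 24502.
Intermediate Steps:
O = 25281 (O = (-138 - 21)**2 = (-159)**2 = 25281)
74*(-131/(-42) + 328) + (O/(-36898) - 85419/198659) = 74*(-131/(-42) + 328) + (25281/(-36898) - 85419/198659) = 74*(-131*(-1/42) + 328) + (25281*(-1/36898) - 85419*1/198659) = 74*(131/42 + 328) + (-25281/36898 - 85419/198659) = 74*(13907/42) - 8174088441/7330119782 = 514559/21 - 8174088441/7330119782 = 3771607449048877/153932515422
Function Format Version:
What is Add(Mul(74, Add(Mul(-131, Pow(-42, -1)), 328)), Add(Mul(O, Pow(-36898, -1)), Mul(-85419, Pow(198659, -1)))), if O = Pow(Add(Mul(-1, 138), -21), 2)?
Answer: Rational(3771607449048877, 153932515422) ≈ 24502.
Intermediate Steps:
O = 25281 (O = Pow(Add(-138, -21), 2) = Pow(-159, 2) = 25281)
Add(Mul(74, Add(Mul(-131, Pow(-42, -1)), 328)), Add(Mul(O, Pow(-36898, -1)), Mul(-85419, Pow(198659, -1)))) = Add(Mul(74, Add(Mul(-131, Pow(-42, -1)), 328)), Add(Mul(25281, Pow(-36898, -1)), Mul(-85419, Pow(198659, -1)))) = Add(Mul(74, Add(Mul(-131, Rational(-1, 42)), 328)), Add(Mul(25281, Rational(-1, 36898)), Mul(-85419, Rational(1, 198659)))) = Add(Mul(74, Add(Rational(131, 42), 328)), Add(Rational(-25281, 36898), Rational(-85419, 198659))) = Add(Mul(74, Rational(13907, 42)), Rational(-8174088441, 7330119782)) = Add(Rational(514559, 21), Rational(-8174088441, 7330119782)) = Rational(3771607449048877, 153932515422)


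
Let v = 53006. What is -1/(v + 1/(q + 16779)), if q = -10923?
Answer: -5856/310403137 ≈ -1.8866e-5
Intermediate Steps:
-1/(v + 1/(q + 16779)) = -1/(53006 + 1/(-10923 + 16779)) = -1/(53006 + 1/5856) = -1/310403137/5856 = -1*5856/310403137 = -5856/310403137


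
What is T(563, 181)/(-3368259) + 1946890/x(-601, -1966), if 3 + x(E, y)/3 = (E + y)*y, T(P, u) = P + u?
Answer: 242457981026/1888739632469 ≈ 0.12837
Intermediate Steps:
x(E, y) = -9 + 3*y*(E + y) (x(E, y) = -9 + 3*((E + y)*y) = -9 + 3*(y*(E + y)) = -9 + 3*y*(E + y))
T(563, 181)/(-3368259) + 1946890/x(-601, -1966) = (563 + 181)/(-3368259) + 1946890/(-9 + 3*(-1966)² + 3*(-601)*(-1966)) = 744*(-1/3368259) + 1946890/(-9 + 3*3865156 + 3544698) = -248/1122753 + 1946890/(-9 + 11595468 + 3544698) = -248/1122753 + 1946890/15140157 = 242457981026/1888739632469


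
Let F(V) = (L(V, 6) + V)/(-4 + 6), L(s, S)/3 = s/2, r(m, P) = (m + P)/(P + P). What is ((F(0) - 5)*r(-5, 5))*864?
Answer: 0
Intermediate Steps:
r(m, P) = (P + m)/(2*P) (r(m, P) = (P + m)/((2*P)) = (P + m)*(1/(2*P)) = (P + m)/(2*P))
L(s, S) = 3*s/2 (L(s, S) = 3*(s/2) = 3*s/2)
F(V) = 5*V/4 (F(V) = (3*V/2 + V)/(-4 + 6) = (5*V/2)/2 = (5*V/2)*(1/2) = 5*V/4)
((F(0) - 5)*r(-5, 5))*864 = (((5/4)*0 - 5)*((1/2)*(5 - 5)/5))*864 = ((0 - 5)*((1/2)*(1/5)*0))*864 = -5*0*864 = 0*864 = 0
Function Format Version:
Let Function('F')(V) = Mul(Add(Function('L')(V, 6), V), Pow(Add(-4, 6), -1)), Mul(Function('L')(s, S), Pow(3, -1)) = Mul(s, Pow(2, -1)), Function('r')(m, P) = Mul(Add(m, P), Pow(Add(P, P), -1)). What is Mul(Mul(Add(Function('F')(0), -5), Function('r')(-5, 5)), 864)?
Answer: 0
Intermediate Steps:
Function('r')(m, P) = Mul(Rational(1, 2), Pow(P, -1), Add(P, m)) (Function('r')(m, P) = Mul(Add(P, m), Pow(Mul(2, P), -1)) = Mul(Add(P, m), Mul(Rational(1, 2), Pow(P, -1))) = Mul(Rational(1, 2), Pow(P, -1), Add(P, m)))
Function('L')(s, S) = Mul(Rational(3, 2), s) (Function('L')(s, S) = Mul(3, Mul(s, Pow(2, -1))) = Mul(3, Mul(s, Rational(1, 2))) = Mul(3, Mul(Rational(1, 2), s)) = Mul(Rational(3, 2), s))
Function('F')(V) = Mul(Rational(5, 4), V) (Function('F')(V) = Mul(Add(Mul(Rational(3, 2), V), V), Pow(Add(-4, 6), -1)) = Mul(Mul(Rational(5, 2), V), Pow(2, -1)) = Mul(Mul(Rational(5, 2), V), Rational(1, 2)) = Mul(Rational(5, 4), V))
Mul(Mul(Add(Function('F')(0), -5), Function('r')(-5, 5)), 864) = Mul(Mul(Add(Mul(Rational(5, 4), 0), -5), Mul(Rational(1, 2), Pow(5, -1), Add(5, -5))), 864) = Mul(Mul(Add(0, -5), Mul(Rational(1, 2), Rational(1, 5), 0)), 864) = Mul(Mul(-5, 0), 864) = Mul(0, 864) = 0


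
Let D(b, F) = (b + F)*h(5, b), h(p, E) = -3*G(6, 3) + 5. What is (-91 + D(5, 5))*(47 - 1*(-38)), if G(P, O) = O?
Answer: -11135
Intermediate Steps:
h(p, E) = -4 (h(p, E) = -3*3 + 5 = -9 + 5 = -4)
D(b, F) = -4*F - 4*b (D(b, F) = (b + F)*(-4) = (F + b)*(-4) = -4*F - 4*b)
(-91 + D(5, 5))*(47 - 1*(-38)) = (-91 + (-4*5 - 4*5))*(47 - 1*(-38)) = (-91 + (-20 - 20))*(47 + 38) = (-91 - 40)*85 = -131*85 = -11135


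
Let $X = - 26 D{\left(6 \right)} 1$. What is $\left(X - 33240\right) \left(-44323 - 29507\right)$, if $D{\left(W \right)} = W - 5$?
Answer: $2456028780$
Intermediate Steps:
$D{\left(W \right)} = -5 + W$
$X = -26$ ($X = - 26 \left(-5 + 6\right) 1 = \left(-26\right) 1 \cdot 1 = \left(-26\right) 1 = -26$)
$\left(X - 33240\right) \left(-44323 - 29507\right) = \left(-26 - 33240\right) \left(-44323 - 29507\right) = \left(-33266\right) \left(-73830\right) = 2456028780$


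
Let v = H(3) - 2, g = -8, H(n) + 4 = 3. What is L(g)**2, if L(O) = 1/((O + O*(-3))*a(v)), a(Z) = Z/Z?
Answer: 1/256 ≈ 0.0039063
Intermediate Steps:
H(n) = -1 (H(n) = -4 + 3 = -1)
v = -3 (v = -1 - 2 = -3)
a(Z) = 1
L(O) = -1/(2*O) (L(O) = 1/((O + O*(-3))*1) = 1/((O - 3*O)*1) = 1/(-2*O*1) = 1/(-2*O) = -1/(2*O))
L(g)**2 = (-1/2/(-8))**2 = (-1/2*(-1/8))**2 = (1/16)**2 = 1/256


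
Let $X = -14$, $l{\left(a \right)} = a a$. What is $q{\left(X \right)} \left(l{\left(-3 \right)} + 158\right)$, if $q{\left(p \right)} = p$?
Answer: $-2338$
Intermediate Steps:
$l{\left(a \right)} = a^{2}$
$q{\left(X \right)} \left(l{\left(-3 \right)} + 158\right) = - 14 \left(\left(-3\right)^{2} + 158\right) = - 14 \left(9 + 158\right) = \left(-14\right) 167 = -2338$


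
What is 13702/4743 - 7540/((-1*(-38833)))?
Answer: 941798/349497 ≈ 2.6947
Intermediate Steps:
13702/4743 - 7540/((-1*(-38833))) = 13702*(1/4743) - 7540/38833 = 26/9 - 7540*1/38833 = 26/9 - 7540/38833 = 941798/349497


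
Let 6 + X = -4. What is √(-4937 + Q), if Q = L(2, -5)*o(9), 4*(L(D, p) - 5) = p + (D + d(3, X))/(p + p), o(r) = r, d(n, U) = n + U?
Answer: I*√78434/4 ≈ 70.015*I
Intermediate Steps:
X = -10 (X = -6 - 4 = -10)
d(n, U) = U + n
L(D, p) = 5 + p/4 + (-7 + D)/(8*p) (L(D, p) = 5 + (p + (D + (-10 + 3))/(p + p))/4 = 5 + (p + (D - 7)/((2*p)))/4 = 5 + (p + (-7 + D)*(1/(2*p)))/4 = 5 + (p + (-7 + D)/(2*p))/4 = 5 + (p/4 + (-7 + D)/(8*p)) = 5 + p/4 + (-7 + D)/(8*p))
Q = 279/8 (Q = ((⅛)*(-7 + 2 + 2*(-5)*(20 - 5))/(-5))*9 = ((⅛)*(-⅕)*(-7 + 2 + 2*(-5)*15))*9 = ((⅛)*(-⅕)*(-7 + 2 - 150))*9 = ((⅛)*(-⅕)*(-155))*9 = (31/8)*9 = 279/8 ≈ 34.875)
√(-4937 + Q) = √(-4937 + 279/8) = √(-39217/8) = I*√78434/4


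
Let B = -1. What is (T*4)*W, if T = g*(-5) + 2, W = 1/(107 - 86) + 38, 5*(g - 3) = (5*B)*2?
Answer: -3196/7 ≈ -456.57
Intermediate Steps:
g = 1 (g = 3 + ((5*(-1))*2)/5 = 3 + (-5*2)/5 = 3 + (⅕)*(-10) = 3 - 2 = 1)
W = 799/21 (W = 1/21 + 38 = 799/21 ≈ 38.048)
T = -3 (T = 1*(-5) + 2 = -5 + 2 = -3)
(T*4)*W = -3*4*(799/21) = -12*799/21 = -3196/7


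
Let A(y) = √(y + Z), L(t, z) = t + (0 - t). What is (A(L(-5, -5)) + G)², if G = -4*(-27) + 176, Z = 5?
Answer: (284 + √5)² ≈ 81931.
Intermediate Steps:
L(t, z) = 0 (L(t, z) = t - t = 0)
A(y) = √(5 + y) (A(y) = √(y + 5) = √(5 + y))
G = 284 (G = 108 + 176 = 284)
(A(L(-5, -5)) + G)² = (√(5 + 0) + 284)² = (√5 + 284)² = (284 + √5)²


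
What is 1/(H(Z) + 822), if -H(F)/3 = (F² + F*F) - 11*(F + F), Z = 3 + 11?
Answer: 1/570 ≈ 0.0017544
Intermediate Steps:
Z = 14
H(F) = -6*F² + 66*F (H(F) = -3*((F² + F*F) - 11*(F + F)) = -3*((F² + F²) - 22*F) = -3*(2*F² - 22*F) = -3*(-22*F + 2*F²) = -6*F² + 66*F)
1/(H(Z) + 822) = 1/(6*14*(11 - 1*14) + 822) = 1/(6*14*(11 - 14) + 822) = 1/(6*14*(-3) + 822) = 1/(-252 + 822) = 1/570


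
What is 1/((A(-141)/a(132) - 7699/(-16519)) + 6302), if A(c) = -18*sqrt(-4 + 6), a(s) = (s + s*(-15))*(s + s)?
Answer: 631705712505882330624/3981303818898466614454991 - 3698033996272*sqrt(2)/3981303818898466614454991 ≈ 0.00015867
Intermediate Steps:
a(s) = -28*s**2 (a(s) = (s - 15*s)*(2*s) = (-14*s)*(2*s) = -28*s**2)
A(c) = -18*sqrt(2)
1/((A(-141)/a(132) - 7699/(-16519)) + 6302) = 1/(((-18*sqrt(2))/((-28*132**2)) - 7699/(-16519)) + 6302) = 1/(((-18*sqrt(2))/((-28*17424)) - 7699*(-1/16519)) + 6302) = 1/((-18*sqrt(2)/(-487872) + 7699/16519) + 6302) = 1/((-18*sqrt(2)*(-1/487872) + 7699/16519) + 6302) = 1/((sqrt(2)/27104 + 7699/16519) + 6302) = 1/((7699/16519 + sqrt(2)/27104) + 6302) = 1/(104110437/16519 + sqrt(2)/27104)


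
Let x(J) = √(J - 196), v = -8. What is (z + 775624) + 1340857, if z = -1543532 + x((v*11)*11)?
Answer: 572949 + 2*I*√291 ≈ 5.7295e+5 + 34.117*I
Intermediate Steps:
x(J) = √(-196 + J)
z = -1543532 + 2*I*√291 (z = -1543532 + √(-196 - 8*11*11) = -1543532 + √(-196 - 88*11) = -1543532 + √(-196 - 968) = -1543532 + √(-1164) = -1543532 + 2*I*√291 ≈ -1.5435e+6 + 34.117*I)
(z + 775624) + 1340857 = ((-1543532 + 2*I*√291) + 775624) + 1340857 = (-767908 + 2*I*√291) + 1340857 = 572949 + 2*I*√291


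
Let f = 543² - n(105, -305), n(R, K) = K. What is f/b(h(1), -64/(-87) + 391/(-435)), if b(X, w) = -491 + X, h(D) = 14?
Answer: -295154/477 ≈ -618.77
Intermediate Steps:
f = 295154 (f = 543² - 1*(-305) = 294849 + 305 = 295154)
f/b(h(1), -64/(-87) + 391/(-435)) = 295154/(-491 + 14) = 295154/(-477) = 295154*(-1/477) = -295154/477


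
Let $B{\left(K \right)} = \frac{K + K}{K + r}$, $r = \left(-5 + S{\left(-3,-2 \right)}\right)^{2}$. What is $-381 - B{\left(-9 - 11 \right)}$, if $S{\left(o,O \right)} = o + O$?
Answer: $- \frac{761}{2} \approx -380.5$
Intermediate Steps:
$S{\left(o,O \right)} = O + o$
$r = 100$ ($r = \left(-5 - 5\right)^{2} = \left(-10\right)^{2} = 100$)
$B{\left(K \right)} = \frac{2 K}{100 + K}$ ($B{\left(K \right)} = \frac{K + K}{K + 100} = \frac{2 K}{100 + K}$)
$-381 - B{\left(-9 - 11 \right)} = -381 - \frac{2 \left(-9 - 11\right)}{100 - 20} = -381 - 2 \left(-20\right) \frac{1}{100 - 20} = -381 - 2 \left(-20\right) \frac{1}{80} = -381 - - \frac{1}{2} = -381 + \frac{1}{2} = - \frac{761}{2}$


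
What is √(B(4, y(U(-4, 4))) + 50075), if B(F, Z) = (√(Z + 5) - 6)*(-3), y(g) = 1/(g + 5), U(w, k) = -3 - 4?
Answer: √(200372 - 18*√2)/2 ≈ 223.80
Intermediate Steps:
U(w, k) = -7
y(g) = 1/(5 + g)
B(F, Z) = 18 - 3*√(5 + Z) (B(F, Z) = (√(5 + Z) - 6)*(-3) = (-6 + √(5 + Z))*(-3) = 18 - 3*√(5 + Z))
√(B(4, y(U(-4, 4))) + 50075) = √((18 - 3*√(5 + 1/(5 - 7))) + 50075) = √((18 - 3*√(5 + 1/(-2))) + 50075) = √((18 - 3*√(5 - ½)) + 50075) = √((18 - 9*√2/2) + 50075) = √(50093 - 9*√2/2)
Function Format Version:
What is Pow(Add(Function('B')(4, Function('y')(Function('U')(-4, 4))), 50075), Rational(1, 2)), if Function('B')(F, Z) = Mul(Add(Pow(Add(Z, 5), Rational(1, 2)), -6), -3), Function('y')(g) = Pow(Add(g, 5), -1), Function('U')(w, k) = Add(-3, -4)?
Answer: Mul(Rational(1, 2), Pow(Add(200372, Mul(-18, Pow(2, Rational(1, 2)))), Rational(1, 2))) ≈ 223.80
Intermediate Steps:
Function('U')(w, k) = -7
Function('y')(g) = Pow(Add(5, g), -1)
Function('B')(F, Z) = Add(18, Mul(-3, Pow(Add(5, Z), Rational(1, 2)))) (Function('B')(F, Z) = Mul(Add(Pow(Add(5, Z), Rational(1, 2)), -6), -3) = Mul(Add(-6, Pow(Add(5, Z), Rational(1, 2))), -3) = Add(18, Mul(-3, Pow(Add(5, Z), Rational(1, 2)))))
Pow(Add(Function('B')(4, Function('y')(Function('U')(-4, 4))), 50075), Rational(1, 2)) = Pow(Add(Add(18, Mul(-3, Pow(Add(5, Pow(Add(5, -7), -1)), Rational(1, 2)))), 50075), Rational(1, 2)) = Pow(Add(Add(18, Mul(-3, Pow(Add(5, Pow(-2, -1)), Rational(1, 2)))), 50075), Rational(1, 2)) = Pow(Add(Add(18, Mul(-3, Pow(Add(5, Rational(-1, 2)), Rational(1, 2)))), 50075), Rational(1, 2)) = Pow(Add(Add(18, Mul(-3, Pow(Rational(9, 2), Rational(1, 2)))), 50075), Rational(1, 2)) = Pow(Add(Add(18, Mul(-3, Mul(Rational(3, 2), Pow(2, Rational(1, 2))))), 50075), Rational(1, 2)) = Pow(Add(Add(18, Mul(Rational(-9, 2), Pow(2, Rational(1, 2)))), 50075), Rational(1, 2)) = Pow(Add(50093, Mul(Rational(-9, 2), Pow(2, Rational(1, 2)))), Rational(1, 2))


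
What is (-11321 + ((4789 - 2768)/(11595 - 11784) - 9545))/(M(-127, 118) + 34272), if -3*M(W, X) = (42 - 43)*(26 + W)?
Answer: -789139/1294209 ≈ -0.60975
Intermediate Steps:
M(W, X) = 26/3 + W/3 (M(W, X) = -(42 - 43)*(26 + W)/3 = -(-1)*(26 + W)/3 = -(-26 - W)/3 = 26/3 + W/3)
(-11321 + ((4789 - 2768)/(11595 - 11784) - 9545))/(M(-127, 118) + 34272) = (-11321 + ((4789 - 2768)/(11595 - 11784) - 9545))/((26/3 + (1/3)*(-127)) + 34272) = (-11321 + (2021/(-189) - 9545))/((26/3 - 127/3) + 34272) = (-11321 + (2021*(-1/189) - 9545))/(-101/3 + 34272) = (-11321 + (-2021/189 - 9545))/(102715/3) = (-11321 - 1806026/189)*(3/102715) = -3945695/189*3/102715 = -789139/1294209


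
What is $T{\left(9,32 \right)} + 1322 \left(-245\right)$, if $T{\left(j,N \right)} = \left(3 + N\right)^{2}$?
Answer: $-322665$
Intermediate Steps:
$T{\left(9,32 \right)} + 1322 \left(-245\right) = \left(3 + 32\right)^{2} + 1322 \left(-245\right) = 35^{2} - 323890 = 1225 - 323890 = -322665$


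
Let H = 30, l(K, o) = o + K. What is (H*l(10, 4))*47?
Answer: 19740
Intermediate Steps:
l(K, o) = K + o
(H*l(10, 4))*47 = (30*(10 + 4))*47 = (30*14)*47 = 420*47 = 19740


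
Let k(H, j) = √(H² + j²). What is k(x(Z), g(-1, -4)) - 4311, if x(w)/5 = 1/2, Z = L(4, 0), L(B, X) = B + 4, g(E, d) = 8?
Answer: -4311 + √281/2 ≈ -4302.6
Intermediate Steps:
L(B, X) = 4 + B
Z = 8 (Z = 4 + 4 = 8)
x(w) = 5/2
k(x(Z), g(-1, -4)) - 4311 = √((5/2)² + 8²) - 4311 = √(25/4 + 64) - 4311 = √(281/4) - 4311 = √281/2 - 4311 = -4311 + √281/2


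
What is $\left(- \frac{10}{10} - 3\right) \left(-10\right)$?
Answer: $40$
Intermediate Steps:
$\left(- \frac{10}{10} - 3\right) \left(-10\right) = \left(\left(-10\right) \frac{1}{10} - 3\right) \left(-10\right) = \left(-1 - 3\right) \left(-10\right) = \left(-4\right) \left(-10\right) = 40$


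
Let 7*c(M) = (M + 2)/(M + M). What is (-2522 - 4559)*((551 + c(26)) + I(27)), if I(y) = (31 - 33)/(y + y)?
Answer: -1369571615/351 ≈ -3.9019e+6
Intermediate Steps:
c(M) = (2 + M)/(14*M) (c(M) = ((M + 2)/(M + M))/7 = ((2 + M)/((2*M)))/7 = ((2 + M)*(1/(2*M)))/7 = ((2 + M)/(2*M))/7 = (2 + M)/(14*M))
I(y) = -1/y (I(y) = -2*1/(2*y) = -1/y)
(-2522 - 4559)*((551 + c(26)) + I(27)) = (-2522 - 4559)*((551 + (1/14)*(2 + 26)/26) - 1/27) = -7081*((551 + (1/14)*(1/26)*28) - 1*1/27) = -7081*((551 + 1/13) - 1/27) = -7081*(7164/13 - 1/27) = -7081*193415/351 = -1369571615/351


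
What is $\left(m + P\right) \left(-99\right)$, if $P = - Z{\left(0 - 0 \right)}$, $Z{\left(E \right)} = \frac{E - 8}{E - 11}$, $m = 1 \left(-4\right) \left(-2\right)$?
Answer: $-720$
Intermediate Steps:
$m = 8$ ($m = \left(-4\right) \left(-2\right) = 8$)
$Z{\left(E \right)} = \frac{-8 + E}{-11 + E}$
$P = - \frac{8}{11}$ ($P = - \frac{-8 + \left(0 - 0\right)}{-11 + \left(0 - 0\right)} = - \frac{-8 + \left(0 + 0\right)}{-11 + \left(0 + 0\right)} = - \frac{-8 + 0}{-11 + 0} = - \frac{-8}{-11} = - \frac{\left(-1\right) \left(-8\right)}{11} = \left(-1\right) \frac{8}{11} = - \frac{8}{11} \approx -0.72727$)
$\left(m + P\right) \left(-99\right) = \left(8 - \frac{8}{11}\right) \left(-99\right) = \frac{80}{11} \left(-99\right) = -720$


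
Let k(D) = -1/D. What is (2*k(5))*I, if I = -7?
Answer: 14/5 ≈ 2.8000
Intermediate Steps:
(2*k(5))*I = (2*(-1/5))*(-7) = -2/5*(-7) = 14/5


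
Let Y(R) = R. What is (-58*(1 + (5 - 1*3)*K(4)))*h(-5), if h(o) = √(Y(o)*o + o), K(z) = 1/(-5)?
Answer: -348*√5/5 ≈ -155.63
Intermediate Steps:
K(z) = -⅕
h(o) = √(o + o²) (h(o) = √(o*o + o) = √(o² + o) = √(o + o²))
(-58*(1 + (5 - 1*3)*K(4)))*h(-5) = (-58*(1 + (5 - 1*3)*(-⅕)))*√(-5*(1 - 5)) = (-58*(1 + (5 - 3)*(-⅕)))*√(-5*(-4)) = (-58*(1 + 2*(-⅕)))*√20 = (-58*(1 - ⅖))*(2*√5) = (-58*⅗)*(2*√5) = -348*√5/5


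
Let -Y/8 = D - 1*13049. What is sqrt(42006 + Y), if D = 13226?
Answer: 3*sqrt(4510) ≈ 201.47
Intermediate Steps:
Y = -1416 (Y = -8*(13226 - 1*13049) = -8*(13226 - 13049) = -8*177 = -1416)
sqrt(42006 + Y) = sqrt(42006 - 1416) = sqrt(40590) = 3*sqrt(4510)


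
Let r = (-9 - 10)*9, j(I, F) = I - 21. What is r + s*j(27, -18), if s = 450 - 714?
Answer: -1755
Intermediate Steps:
s = -264
j(I, F) = -21 + I
r = -171 (r = -19*9 = -171)
r + s*j(27, -18) = -171 - 264*(-21 + 27) = -171 - 264*6 = -171 - 1584 = -1755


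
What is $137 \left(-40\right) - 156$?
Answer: $-5636$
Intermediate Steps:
$137 \left(-40\right) - 156 = -5480 - 156 = -5636$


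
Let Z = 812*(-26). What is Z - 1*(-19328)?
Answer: -1784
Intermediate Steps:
Z = -21112
Z - 1*(-19328) = -21112 - 1*(-19328) = -21112 + 19328 = -1784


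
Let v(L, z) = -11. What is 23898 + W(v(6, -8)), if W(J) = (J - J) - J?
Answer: 23909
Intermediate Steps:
W(J) = -J (W(J) = 0 - J = -J)
23898 + W(v(6, -8)) = 23898 - 1*(-11) = 23898 + 11 = 23909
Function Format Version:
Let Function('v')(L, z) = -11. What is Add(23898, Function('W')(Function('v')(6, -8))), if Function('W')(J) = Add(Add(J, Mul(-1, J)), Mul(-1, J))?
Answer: 23909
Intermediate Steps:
Function('W')(J) = Mul(-1, J) (Function('W')(J) = Add(0, Mul(-1, J)) = Mul(-1, J))
Add(23898, Function('W')(Function('v')(6, -8))) = Add(23898, Mul(-1, -11)) = Add(23898, 11) = 23909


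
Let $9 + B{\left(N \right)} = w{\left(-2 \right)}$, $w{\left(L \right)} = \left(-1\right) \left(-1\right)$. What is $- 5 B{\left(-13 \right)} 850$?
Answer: $34000$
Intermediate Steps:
$w{\left(L \right)} = 1$
$B{\left(N \right)} = -8$ ($B{\left(N \right)} = -9 + 1 = -8$)
$- 5 B{\left(-13 \right)} 850 = \left(-5\right) \left(-8\right) 850 = 40 \cdot 850 = 34000$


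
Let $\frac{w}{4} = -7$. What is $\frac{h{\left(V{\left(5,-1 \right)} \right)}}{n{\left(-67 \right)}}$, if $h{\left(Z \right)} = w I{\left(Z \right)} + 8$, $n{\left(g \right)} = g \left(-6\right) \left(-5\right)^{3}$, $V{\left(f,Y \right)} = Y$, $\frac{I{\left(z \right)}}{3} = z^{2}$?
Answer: $\frac{38}{25125} \approx 0.0015124$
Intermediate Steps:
$I{\left(z \right)} = 3 z^{2}$
$n{\left(g \right)} = 750 g$ ($n{\left(g \right)} = - 6 g \left(-125\right) = 750 g$)
$w = -28$ ($w = 4 \left(-7\right) = -28$)
$h{\left(Z \right)} = 8 - 84 Z^{2}$ ($h{\left(Z \right)} = - 28 \cdot 3 Z^{2} + 8 = - 84 Z^{2} + 8 = 8 - 84 Z^{2}$)
$\frac{h{\left(V{\left(5,-1 \right)} \right)}}{n{\left(-67 \right)}} = \frac{8 - 84 \left(-1\right)^{2}}{750 \left(-67\right)} = \frac{8 - 84}{-50250} = \left(8 - 84\right) \left(- \frac{1}{50250}\right) = \left(-76\right) \left(- \frac{1}{50250}\right) = \frac{38}{25125}$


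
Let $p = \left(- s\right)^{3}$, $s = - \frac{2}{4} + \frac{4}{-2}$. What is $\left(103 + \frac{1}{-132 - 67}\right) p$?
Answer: $\frac{320250}{199} \approx 1609.3$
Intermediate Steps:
$s = - \frac{5}{2}$ ($s = \left(-2\right) \frac{1}{4} + 4 \left(- \frac{1}{2}\right) = - \frac{1}{2} - 2 = - \frac{5}{2} \approx -2.5$)
$p = \frac{125}{8}$ ($p = \left(\left(-1\right) \left(- \frac{5}{2}\right)\right)^{3} = \left(\frac{5}{2}\right)^{3} = \frac{125}{8} \approx 15.625$)
$\left(103 + \frac{1}{-132 - 67}\right) p = \left(103 + \frac{1}{-132 - 67}\right) \frac{125}{8} = \left(103 + \frac{1}{-199}\right) \frac{125}{8} = \left(103 - \frac{1}{199}\right) \frac{125}{8} = \frac{20496}{199} \cdot \frac{125}{8} = \frac{320250}{199}$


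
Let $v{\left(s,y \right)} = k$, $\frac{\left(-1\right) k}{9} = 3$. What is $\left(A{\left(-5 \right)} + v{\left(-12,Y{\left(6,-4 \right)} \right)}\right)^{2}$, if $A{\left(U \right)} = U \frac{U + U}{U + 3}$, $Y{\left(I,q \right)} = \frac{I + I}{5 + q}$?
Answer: $2704$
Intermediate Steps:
$k = -27$ ($k = \left(-9\right) 3 = -27$)
$Y{\left(I,q \right)} = \frac{2 I}{5 + q}$
$v{\left(s,y \right)} = -27$
$A{\left(U \right)} = \frac{2 U^{2}}{3 + U}$ ($A{\left(U \right)} = U \frac{2 U}{3 + U} = \frac{2 U^{2}}{3 + U}$)
$\left(A{\left(-5 \right)} + v{\left(-12,Y{\left(6,-4 \right)} \right)}\right)^{2} = \left(\frac{2 \left(-5\right)^{2}}{3 - 5} - 27\right)^{2} = \left(2 \cdot 25 \frac{1}{-2} - 27\right)^{2} = \left(2 \cdot 25 \left(- \frac{1}{2}\right) - 27\right)^{2} = \left(-25 - 27\right)^{2} = \left(-52\right)^{2} = 2704$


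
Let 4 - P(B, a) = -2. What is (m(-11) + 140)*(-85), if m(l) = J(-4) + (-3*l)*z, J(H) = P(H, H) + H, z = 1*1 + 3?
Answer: -23290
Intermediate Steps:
P(B, a) = 6 (P(B, a) = 4 - 1*(-2) = 4 + 2 = 6)
z = 4 (z = 1 + 3 = 4)
J(H) = 6 + H
m(l) = 2 - 12*l (m(l) = (6 - 4) - 3*l*4 = 2 - 12*l)
(m(-11) + 140)*(-85) = ((2 - 12*(-11)) + 140)*(-85) = ((2 + 132) + 140)*(-85) = (134 + 140)*(-85) = 274*(-85) = -23290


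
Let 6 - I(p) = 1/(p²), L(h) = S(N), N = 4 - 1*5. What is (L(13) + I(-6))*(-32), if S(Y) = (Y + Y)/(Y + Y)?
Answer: -2008/9 ≈ -223.11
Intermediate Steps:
N = -1 (N = 4 - 5 = -1)
S(Y) = 1 (S(Y) = (2*Y)/((2*Y)) = (2*Y)*(1/(2*Y)) = 1)
L(h) = 1
I(p) = 6 - 1/p² (I(p) = 6 - 1/(p²) = 6 - 1/p²)
(L(13) + I(-6))*(-32) = (1 + (6 - 1/(-6)²))*(-32) = (1 + (6 - 1*1/36))*(-32) = (1 + (6 - 1/36))*(-32) = (1 + 215/36)*(-32) = (251/36)*(-32) = -2008/9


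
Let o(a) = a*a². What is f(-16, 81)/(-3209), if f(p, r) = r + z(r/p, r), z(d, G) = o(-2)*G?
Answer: 567/3209 ≈ 0.17669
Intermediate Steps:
o(a) = a³
z(d, G) = -8*G (z(d, G) = (-2)³*G = -8*G)
f(p, r) = -7*r (f(p, r) = r - 8*r = -7*r)
f(-16, 81)/(-3209) = -7*81/(-3209) = -567*(-1/3209) = 567/3209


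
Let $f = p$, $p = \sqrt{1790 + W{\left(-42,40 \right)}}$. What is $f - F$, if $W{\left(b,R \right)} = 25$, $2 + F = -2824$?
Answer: $2826 + 11 \sqrt{15} \approx 2868.6$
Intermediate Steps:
$F = -2826$ ($F = -2 - 2824 = -2826$)
$p = 11 \sqrt{15}$ ($p = \sqrt{1790 + 25} = \sqrt{1815} = 11 \sqrt{15} \approx 42.603$)
$f = 11 \sqrt{15} \approx 42.603$
$f - F = 11 \sqrt{15} - -2826 = 11 \sqrt{15} + 2826 = 2826 + 11 \sqrt{15}$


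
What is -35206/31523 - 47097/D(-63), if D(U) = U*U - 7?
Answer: -56004307/4306694 ≈ -13.004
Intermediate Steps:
D(U) = -7 + U² (D(U) = U² - 7 = -7 + U²)
-35206/31523 - 47097/D(-63) = -35206/31523 - 47097/(-7 + (-63)²) = -35206*1/31523 - 47097/(-7 + 3969) = -1214/1087 - 47097/3962 = -56004307/4306694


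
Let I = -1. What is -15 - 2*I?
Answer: -13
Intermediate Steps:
-15 - 2*I = -15 - 2*(-1) = -15 + 2 = -13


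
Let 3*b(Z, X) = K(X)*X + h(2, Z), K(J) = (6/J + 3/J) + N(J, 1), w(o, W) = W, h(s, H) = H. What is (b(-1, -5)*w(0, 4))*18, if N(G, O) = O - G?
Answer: -528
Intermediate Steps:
K(J) = 1 - J + 9/J (K(J) = (6/J + 3/J) + (1 - J) = 9/J + (1 - J) = 1 - J + 9/J)
b(Z, X) = Z/3 + X*(1 - X + 9/X)/3 (b(Z, X) = ((1 - X + 9/X)*X + Z)/3 = (X*(1 - X + 9/X) + Z)/3 = (Z + X*(1 - X + 9/X))/3 = Z/3 + X*(1 - X + 9/X)/3)
(b(-1, -5)*w(0, 4))*18 = ((3 + (⅓)*(-1) + (⅓)*(-5)*(1 - 1*(-5)))*4)*18 = ((3 - ⅓ + (⅓)*(-5)*(1 + 5))*4)*18 = ((3 - ⅓ + (⅓)*(-5)*6)*4)*18 = ((3 - ⅓ - 10)*4)*18 = -22/3*4*18 = -88/3*18 = -528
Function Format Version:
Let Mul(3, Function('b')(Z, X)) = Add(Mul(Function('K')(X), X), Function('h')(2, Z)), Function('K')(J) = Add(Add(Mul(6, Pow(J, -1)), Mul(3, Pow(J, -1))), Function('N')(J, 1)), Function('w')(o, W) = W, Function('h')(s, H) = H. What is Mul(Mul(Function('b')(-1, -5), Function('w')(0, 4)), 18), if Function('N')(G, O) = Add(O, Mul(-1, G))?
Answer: -528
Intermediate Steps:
Function('K')(J) = Add(1, Mul(-1, J), Mul(9, Pow(J, -1))) (Function('K')(J) = Add(Add(Mul(6, Pow(J, -1)), Mul(3, Pow(J, -1))), Add(1, Mul(-1, J))) = Add(Mul(9, Pow(J, -1)), Add(1, Mul(-1, J))) = Add(1, Mul(-1, J), Mul(9, Pow(J, -1))))
Function('b')(Z, X) = Add(Mul(Rational(1, 3), Z), Mul(Rational(1, 3), X, Add(1, Mul(-1, X), Mul(9, Pow(X, -1))))) (Function('b')(Z, X) = Mul(Rational(1, 3), Add(Mul(Add(1, Mul(-1, X), Mul(9, Pow(X, -1))), X), Z)) = Mul(Rational(1, 3), Add(Mul(X, Add(1, Mul(-1, X), Mul(9, Pow(X, -1)))), Z)) = Mul(Rational(1, 3), Add(Z, Mul(X, Add(1, Mul(-1, X), Mul(9, Pow(X, -1)))))) = Add(Mul(Rational(1, 3), Z), Mul(Rational(1, 3), X, Add(1, Mul(-1, X), Mul(9, Pow(X, -1))))))
Mul(Mul(Function('b')(-1, -5), Function('w')(0, 4)), 18) = Mul(Mul(Add(3, Mul(Rational(1, 3), -1), Mul(Rational(1, 3), -5, Add(1, Mul(-1, -5)))), 4), 18) = Mul(Mul(Add(3, Rational(-1, 3), Mul(Rational(1, 3), -5, Add(1, 5))), 4), 18) = Mul(Mul(Add(3, Rational(-1, 3), Mul(Rational(1, 3), -5, 6)), 4), 18) = Mul(Mul(Add(3, Rational(-1, 3), -10), 4), 18) = Mul(Mul(Rational(-22, 3), 4), 18) = Mul(Rational(-88, 3), 18) = -528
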